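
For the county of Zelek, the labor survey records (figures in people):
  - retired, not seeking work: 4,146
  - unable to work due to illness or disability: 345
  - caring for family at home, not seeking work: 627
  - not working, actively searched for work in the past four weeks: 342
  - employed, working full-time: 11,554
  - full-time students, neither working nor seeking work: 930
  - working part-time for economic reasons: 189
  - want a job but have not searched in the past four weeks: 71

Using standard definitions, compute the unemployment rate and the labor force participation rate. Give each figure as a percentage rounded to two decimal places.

Employed = 11,554 + 189 = 11,743 (anyone who worked, including part-time for economic reasons, counts as employed).
Unemployed = 342.
Labor force = 11,743 + 342 = 12,085.
Not in labor force = 4,146 + 345 + 627 + 930 + 71 = 6,119 (those not working and not actively searching are outside the labor force — including those who want a job but have given up searching).
Civilian working-age population = 12,085 + 6,119 = 18,204.
Unemployment rate = 342 / 12,085 = 2.83%.
Labor force participation rate = 12,085 / 18,204 = 66.39%.

Unemployment rate ≈ 2.83%; labor force participation rate ≈ 66.39%.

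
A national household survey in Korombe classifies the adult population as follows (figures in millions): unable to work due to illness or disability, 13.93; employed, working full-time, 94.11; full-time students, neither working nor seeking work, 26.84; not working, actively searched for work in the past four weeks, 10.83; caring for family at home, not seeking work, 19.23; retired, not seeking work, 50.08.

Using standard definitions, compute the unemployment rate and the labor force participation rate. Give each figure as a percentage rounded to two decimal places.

Employed = 94.11 million.
Unemployed = 10.83 million.
Labor force = 94.11 + 10.83 = 104.94 million.
Not in labor force = 13.93 + 26.84 + 19.23 + 50.08 = 110.08 million (those not working and not actively searching are outside the labor force).
Civilian working-age population = 104.94 + 110.08 = 215.02 million.
Unemployment rate = 10.83 / 104.94 = 10.32%.
Labor force participation rate = 104.94 / 215.02 = 48.80%.

Unemployment rate ≈ 10.32%; labor force participation rate ≈ 48.80%.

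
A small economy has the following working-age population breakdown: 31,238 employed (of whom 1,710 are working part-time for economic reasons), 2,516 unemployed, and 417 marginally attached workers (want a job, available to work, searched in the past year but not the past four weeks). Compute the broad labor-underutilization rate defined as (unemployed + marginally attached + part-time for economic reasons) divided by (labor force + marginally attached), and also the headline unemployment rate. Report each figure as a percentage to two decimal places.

Labor force = 31,238 + 2,516 = 33,754.
Numerator = 2,516 + 417 + 1,710 = 4,643.
Denominator = 33,754 + 417 = 34,171.
Broad rate = 4,643 / 34,171 = 13.59%.
Headline unemployment rate = 2,516 / 33,754 = 7.45%.

Broad underutilization rate ≈ 13.59%; headline unemployment rate ≈ 7.45%.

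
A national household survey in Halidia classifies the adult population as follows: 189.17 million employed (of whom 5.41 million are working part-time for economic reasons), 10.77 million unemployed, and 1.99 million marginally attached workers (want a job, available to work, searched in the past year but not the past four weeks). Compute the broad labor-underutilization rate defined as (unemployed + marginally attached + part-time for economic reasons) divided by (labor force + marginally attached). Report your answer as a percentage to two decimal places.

Labor force = 189.17 + 10.77 = 199.94 million.
Numerator = 10.77 + 1.99 + 5.41 = 18.17 million.
Denominator = 199.94 + 1.99 = 201.93 million.
Broad rate = 18.17 / 201.93 = 9.00%.

Broad underutilization rate ≈ 9.00%.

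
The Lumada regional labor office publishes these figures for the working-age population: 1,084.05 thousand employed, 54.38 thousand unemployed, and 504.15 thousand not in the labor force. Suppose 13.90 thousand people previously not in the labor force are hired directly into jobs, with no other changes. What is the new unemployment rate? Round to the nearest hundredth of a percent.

New unemployment rate ≈ 4.72%.

Initially, labor force = 1,084.05 + 54.38 = 1,138.43 thousand, so u = 54.38/1,138.43 = 4.78%.
After the change, employed and labor force both rise by 13.90; unemployed unchanged → E = 1,097.95, U = 54.38, labor force = 1,152.33 thousand.
New unemployment rate = 54.38 / 1,152.33 = 4.72%.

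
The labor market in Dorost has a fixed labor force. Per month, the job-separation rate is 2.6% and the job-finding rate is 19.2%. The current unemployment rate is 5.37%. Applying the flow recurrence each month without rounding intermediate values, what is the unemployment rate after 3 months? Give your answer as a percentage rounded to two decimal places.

With a fixed labor force, u_{t+1} = u_t + s·(1−u_t) − f·u_t = u_t·(1−s−f) + s.
Here 1−s−f = 0.782 and s = 0.026.
u_1 = 0.053700 × 0.782 + 0.026 = 0.067993.
u_2 = 0.067993 × 0.782 + 0.026 = 0.079171.
u_3 = 0.079171 × 0.782 + 0.026 = 0.087912.

Unemployment rate after three months ≈ 8.79%.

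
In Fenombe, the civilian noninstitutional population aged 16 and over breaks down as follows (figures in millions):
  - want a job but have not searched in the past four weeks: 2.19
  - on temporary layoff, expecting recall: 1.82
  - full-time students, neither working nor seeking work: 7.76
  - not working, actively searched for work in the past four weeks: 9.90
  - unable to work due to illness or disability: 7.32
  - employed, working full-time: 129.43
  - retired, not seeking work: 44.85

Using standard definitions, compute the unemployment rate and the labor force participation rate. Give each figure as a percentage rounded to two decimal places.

Unemployment rate ≈ 8.30%; labor force participation rate ≈ 69.44%.

Employed = 129.43 million.
Unemployed = 1.82 + 9.90 = 11.72 million (jobless and actively searching, or on temporary layoff).
Labor force = 129.43 + 11.72 = 141.15 million.
Not in labor force = 2.19 + 7.76 + 7.32 + 44.85 = 62.12 million (those not working and not actively searching are outside the labor force — including those who want a job but have given up searching).
Civilian working-age population = 141.15 + 62.12 = 203.27 million.
Unemployment rate = 11.72 / 141.15 = 8.30%.
Labor force participation rate = 141.15 / 203.27 = 69.44%.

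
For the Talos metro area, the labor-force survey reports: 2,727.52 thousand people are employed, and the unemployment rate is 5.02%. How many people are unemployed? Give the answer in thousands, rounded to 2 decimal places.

Let U be the number unemployed. The labor force is E + U, and U/(E+U) = 0.0502.
So U = 0.0502 × 2,727.52 / (1 − 0.0502) = 136.9215 / 0.9498 ≈ 144.16 thousand.

About 144.16 thousand are unemployed.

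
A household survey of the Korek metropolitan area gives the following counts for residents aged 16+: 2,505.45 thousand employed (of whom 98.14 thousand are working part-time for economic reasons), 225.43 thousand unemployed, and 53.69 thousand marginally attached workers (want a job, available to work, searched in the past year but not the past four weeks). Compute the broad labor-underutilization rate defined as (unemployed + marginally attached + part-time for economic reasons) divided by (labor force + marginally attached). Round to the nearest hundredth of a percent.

Labor force = 2,505.45 + 225.43 = 2,730.88 thousand.
Numerator = 225.43 + 53.69 + 98.14 = 377.26 thousand.
Denominator = 2,730.88 + 53.69 = 2,784.57 thousand.
Broad rate = 377.26 / 2,784.57 = 13.55%.

Broad underutilization rate ≈ 13.55%.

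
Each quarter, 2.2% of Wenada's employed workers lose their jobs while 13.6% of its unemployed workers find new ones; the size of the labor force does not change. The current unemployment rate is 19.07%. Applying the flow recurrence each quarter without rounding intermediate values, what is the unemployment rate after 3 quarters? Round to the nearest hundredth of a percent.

Unemployment rate after three quarters ≈ 17.00%.

With a fixed labor force, u_{t+1} = u_t + s·(1−u_t) − f·u_t = u_t·(1−s−f) + s.
Here 1−s−f = 0.842 and s = 0.022.
u_1 = 0.190700 × 0.842 + 0.022 = 0.182569.
u_2 = 0.182569 × 0.842 + 0.022 = 0.175723.
u_3 = 0.175723 × 0.842 + 0.022 = 0.169959.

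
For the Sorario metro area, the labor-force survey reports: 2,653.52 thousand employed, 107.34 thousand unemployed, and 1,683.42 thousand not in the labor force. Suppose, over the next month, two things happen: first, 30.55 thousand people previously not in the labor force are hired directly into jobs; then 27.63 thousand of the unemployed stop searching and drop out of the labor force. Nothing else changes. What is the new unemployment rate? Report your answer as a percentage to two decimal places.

New unemployment rate ≈ 2.88%.

Initially, labor force = 2,653.52 + 107.34 = 2,760.86 thousand, so u = 107.34/2,760.86 = 3.89%.
After the first change, employed and labor force both rise by 30.55; unemployed unchanged → E = 2,684.07, U = 107.34, labor force = 2,791.41 thousand.
After the second change, unemployed and labor force both fall by 27.63 → E = 2,684.07, U = 79.71, labor force = 2,763.78 thousand.
New unemployment rate = 79.71 / 2,763.78 = 2.88%.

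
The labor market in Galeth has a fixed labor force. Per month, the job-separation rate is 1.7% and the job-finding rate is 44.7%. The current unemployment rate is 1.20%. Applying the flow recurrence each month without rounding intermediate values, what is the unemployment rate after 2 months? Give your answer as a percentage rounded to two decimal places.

With a fixed labor force, u_{t+1} = u_t + s·(1−u_t) − f·u_t = u_t·(1−s−f) + s.
Here 1−s−f = 0.536 and s = 0.017.
u_1 = 0.012000 × 0.536 + 0.017 = 0.023432.
u_2 = 0.023432 × 0.536 + 0.017 = 0.029560.

Unemployment rate after two months ≈ 2.96%.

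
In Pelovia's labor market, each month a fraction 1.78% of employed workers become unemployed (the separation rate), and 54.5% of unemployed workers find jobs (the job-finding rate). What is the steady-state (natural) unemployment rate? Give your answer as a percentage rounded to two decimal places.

Steady-state unemployment rate ≈ 3.16%.

At steady state the flows balance: s·E = f·U, so U/(E+U) = s/(s+f).
u* = 1.78 / (1.78 + 54.5) = 1.78 / 56.28 = 3.16%.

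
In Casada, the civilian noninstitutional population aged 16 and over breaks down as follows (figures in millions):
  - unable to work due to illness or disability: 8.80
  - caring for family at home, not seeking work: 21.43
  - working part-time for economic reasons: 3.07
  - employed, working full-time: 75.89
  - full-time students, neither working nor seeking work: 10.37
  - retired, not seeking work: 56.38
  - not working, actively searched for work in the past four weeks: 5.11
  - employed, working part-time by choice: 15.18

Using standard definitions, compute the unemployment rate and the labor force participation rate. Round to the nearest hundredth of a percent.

Employed = 3.07 + 75.89 + 15.18 = 94.14 million (anyone who worked, including part-time for economic reasons, counts as employed).
Unemployed = 5.11 million.
Labor force = 94.14 + 5.11 = 99.25 million.
Not in labor force = 8.80 + 21.43 + 10.37 + 56.38 = 96.98 million (those not working and not actively searching are outside the labor force).
Civilian working-age population = 99.25 + 96.98 = 196.23 million.
Unemployment rate = 5.11 / 99.25 = 5.15%.
Labor force participation rate = 99.25 / 196.23 = 50.58%.

Unemployment rate ≈ 5.15%; labor force participation rate ≈ 50.58%.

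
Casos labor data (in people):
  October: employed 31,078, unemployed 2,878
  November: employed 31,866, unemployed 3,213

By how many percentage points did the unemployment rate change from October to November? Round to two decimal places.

October: labor force = 31,078 + 2,878 = 33,956; u = 2,878/33,956 = 8.48%.
November: labor force = 31,866 + 3,213 = 35,079; u = 3,213/35,079 = 9.16%.
Change = 9.16% − 8.48% = +0.68 pp.

The unemployment rate changed by +0.68 percentage points.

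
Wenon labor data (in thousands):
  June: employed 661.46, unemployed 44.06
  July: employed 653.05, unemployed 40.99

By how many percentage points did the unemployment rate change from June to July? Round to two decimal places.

The unemployment rate changed by −0.34 percentage points.

June: labor force = 661.46 + 44.06 = 705.52; u = 44.06/705.52 = 6.25%.
July: labor force = 653.05 + 40.99 = 694.04; u = 40.99/694.04 = 5.91%.
Change = 5.91% − 6.25% = −0.34 pp.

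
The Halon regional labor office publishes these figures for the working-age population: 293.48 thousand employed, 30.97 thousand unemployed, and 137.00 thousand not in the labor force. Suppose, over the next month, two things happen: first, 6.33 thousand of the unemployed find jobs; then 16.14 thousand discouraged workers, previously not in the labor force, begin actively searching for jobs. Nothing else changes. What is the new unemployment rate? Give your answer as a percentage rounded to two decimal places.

Initially, labor force = 293.48 + 30.97 = 324.45 thousand, so u = 30.97/324.45 = 9.55%.
After the first change, unemployed falls and employed rises by 6.33; labor force unchanged → E = 299.81, U = 24.64, labor force = 324.45 thousand.
After the second change, unemployed and labor force both rise by 16.14 → E = 299.81, U = 40.78, labor force = 340.59 thousand.
New unemployment rate = 40.78 / 340.59 = 11.97%.

New unemployment rate ≈ 11.97%.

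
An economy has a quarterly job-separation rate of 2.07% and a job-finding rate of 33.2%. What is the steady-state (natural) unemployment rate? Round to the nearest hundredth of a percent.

Steady-state unemployment rate ≈ 5.87%.

At steady state the flows balance: s·E = f·U, so U/(E+U) = s/(s+f).
u* = 2.07 / (2.07 + 33.2) = 2.07 / 35.27 = 5.87%.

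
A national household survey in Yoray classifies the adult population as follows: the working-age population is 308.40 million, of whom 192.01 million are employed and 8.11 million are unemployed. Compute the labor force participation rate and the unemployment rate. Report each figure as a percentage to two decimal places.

Labor force participation rate ≈ 64.89%; unemployment rate ≈ 4.05%.

Labor force = employed + unemployed = 192.01 + 8.11 = 200.12 million.
Unemployment rate = 8.11 / 200.12 = 4.05%.
Labor force participation rate = 200.12 / 308.40 = 64.89%.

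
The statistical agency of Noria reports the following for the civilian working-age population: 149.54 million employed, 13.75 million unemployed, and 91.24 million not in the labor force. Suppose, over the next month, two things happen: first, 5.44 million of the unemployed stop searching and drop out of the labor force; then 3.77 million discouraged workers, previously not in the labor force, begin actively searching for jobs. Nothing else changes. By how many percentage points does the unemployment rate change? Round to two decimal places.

The unemployment rate changes by −0.95 percentage points.

Initially, labor force = 149.54 + 13.75 = 163.29 million, so u = 13.75/163.29 = 8.42%.
After the first change, unemployed and labor force both fall by 5.44 → E = 149.54, U = 8.31, labor force = 157.85 million.
After the second change, unemployed and labor force both rise by 3.77 → E = 149.54, U = 12.08, labor force = 161.62 million.
New unemployment rate = 12.08 / 161.62 = 7.47%.
Change = 7.47% − 8.42% = −0.95 percentage points.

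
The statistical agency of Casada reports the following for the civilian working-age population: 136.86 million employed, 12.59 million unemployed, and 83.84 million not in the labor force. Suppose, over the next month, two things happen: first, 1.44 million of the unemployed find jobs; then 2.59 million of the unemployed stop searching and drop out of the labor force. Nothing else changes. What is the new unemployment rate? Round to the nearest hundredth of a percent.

Initially, labor force = 136.86 + 12.59 = 149.45 million, so u = 12.59/149.45 = 8.42%.
After the first change, unemployed falls and employed rises by 1.44; labor force unchanged → E = 138.30, U = 11.15, labor force = 149.45 million.
After the second change, unemployed and labor force both fall by 2.59 → E = 138.30, U = 8.56, labor force = 146.86 million.
New unemployment rate = 8.56 / 146.86 = 5.83%.

New unemployment rate ≈ 5.83%.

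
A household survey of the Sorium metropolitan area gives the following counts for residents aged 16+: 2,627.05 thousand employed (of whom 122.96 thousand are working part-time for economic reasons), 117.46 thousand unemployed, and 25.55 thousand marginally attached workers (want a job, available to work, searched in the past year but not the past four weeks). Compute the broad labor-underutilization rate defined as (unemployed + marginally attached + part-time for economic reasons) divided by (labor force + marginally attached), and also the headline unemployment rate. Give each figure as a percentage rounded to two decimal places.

Labor force = 2,627.05 + 117.46 = 2,744.51 thousand.
Numerator = 117.46 + 25.55 + 122.96 = 265.97 thousand.
Denominator = 2,744.51 + 25.55 = 2,770.06 thousand.
Broad rate = 265.97 / 2,770.06 = 9.60%.
Headline unemployment rate = 117.46 / 2,744.51 = 4.28%.

Broad underutilization rate ≈ 9.60%; headline unemployment rate ≈ 4.28%.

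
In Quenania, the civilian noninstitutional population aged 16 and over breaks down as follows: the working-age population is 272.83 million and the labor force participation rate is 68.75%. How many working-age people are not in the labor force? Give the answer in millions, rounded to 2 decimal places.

About 85.26 million are not in the labor force.

Share not in the labor force = 1 − 0.6875 = 0.3125.
Not in labor force = 0.3125 × 272.83 ≈ 85.26 million.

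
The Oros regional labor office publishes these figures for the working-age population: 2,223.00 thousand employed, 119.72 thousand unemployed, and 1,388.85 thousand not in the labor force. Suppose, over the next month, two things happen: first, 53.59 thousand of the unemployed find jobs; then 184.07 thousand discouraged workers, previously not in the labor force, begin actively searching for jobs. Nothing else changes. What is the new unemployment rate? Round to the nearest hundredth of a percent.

Initially, labor force = 2,223.00 + 119.72 = 2,342.72 thousand, so u = 119.72/2,342.72 = 5.11%.
After the first change, unemployed falls and employed rises by 53.59; labor force unchanged → E = 2,276.59, U = 66.13, labor force = 2,342.72 thousand.
After the second change, unemployed and labor force both rise by 184.07 → E = 2,276.59, U = 250.20, labor force = 2,526.79 thousand.
New unemployment rate = 250.20 / 2,526.79 = 9.90%.

New unemployment rate ≈ 9.90%.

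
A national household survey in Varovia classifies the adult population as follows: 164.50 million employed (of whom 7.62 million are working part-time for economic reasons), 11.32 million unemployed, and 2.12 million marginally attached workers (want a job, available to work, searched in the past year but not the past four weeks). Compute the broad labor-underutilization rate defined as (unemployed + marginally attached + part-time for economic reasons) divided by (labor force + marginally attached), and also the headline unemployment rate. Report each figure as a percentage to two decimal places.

Broad underutilization rate ≈ 11.84%; headline unemployment rate ≈ 6.44%.

Labor force = 164.50 + 11.32 = 175.82 million.
Numerator = 11.32 + 2.12 + 7.62 = 21.06 million.
Denominator = 175.82 + 2.12 = 177.94 million.
Broad rate = 21.06 / 177.94 = 11.84%.
Headline unemployment rate = 11.32 / 175.82 = 6.44%.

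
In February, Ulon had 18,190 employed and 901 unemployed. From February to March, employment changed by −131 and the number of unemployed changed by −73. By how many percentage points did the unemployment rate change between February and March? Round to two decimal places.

February: labor force = 18,190 + 901 = 19,091; u = 901/19,091 = 4.72%.
March: labor force = 18,059 + 828 = 18,887; u = 828/18,887 = 4.38%.
Change = 4.38% − 4.72% = −0.34 pp.

The unemployment rate changed by −0.34 percentage points.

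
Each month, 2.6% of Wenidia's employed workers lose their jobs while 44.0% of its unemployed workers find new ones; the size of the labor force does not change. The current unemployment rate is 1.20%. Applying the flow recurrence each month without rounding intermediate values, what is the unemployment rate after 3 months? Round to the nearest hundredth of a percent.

With a fixed labor force, u_{t+1} = u_t + s·(1−u_t) − f·u_t = u_t·(1−s−f) + s.
Here 1−s−f = 0.534 and s = 0.026.
u_1 = 0.012000 × 0.534 + 0.026 = 0.032408.
u_2 = 0.032408 × 0.534 + 0.026 = 0.043306.
u_3 = 0.043306 × 0.534 + 0.026 = 0.049125.

Unemployment rate after three months ≈ 4.91%.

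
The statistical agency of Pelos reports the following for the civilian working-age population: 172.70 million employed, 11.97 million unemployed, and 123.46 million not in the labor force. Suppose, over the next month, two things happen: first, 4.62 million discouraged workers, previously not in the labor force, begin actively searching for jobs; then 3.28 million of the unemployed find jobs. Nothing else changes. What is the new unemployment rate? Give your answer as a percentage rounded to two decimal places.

Initially, labor force = 172.70 + 11.97 = 184.67 million, so u = 11.97/184.67 = 6.48%.
After the first change, unemployed and labor force both rise by 4.62 → E = 172.70, U = 16.59, labor force = 189.29 million.
After the second change, unemployed falls and employed rises by 3.28; labor force unchanged → E = 175.98, U = 13.31, labor force = 189.29 million.
New unemployment rate = 13.31 / 189.29 = 7.03%.

New unemployment rate ≈ 7.03%.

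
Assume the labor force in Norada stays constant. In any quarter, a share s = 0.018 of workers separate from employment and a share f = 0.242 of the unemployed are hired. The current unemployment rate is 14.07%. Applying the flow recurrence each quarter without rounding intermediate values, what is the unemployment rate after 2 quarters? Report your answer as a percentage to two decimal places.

With a fixed labor force, u_{t+1} = u_t + s·(1−u_t) − f·u_t = u_t·(1−s−f) + s.
Here 1−s−f = 0.740 and s = 0.018.
u_1 = 0.140700 × 0.740 + 0.018 = 0.122118.
u_2 = 0.122118 × 0.740 + 0.018 = 0.108367.

Unemployment rate after two quarters ≈ 10.84%.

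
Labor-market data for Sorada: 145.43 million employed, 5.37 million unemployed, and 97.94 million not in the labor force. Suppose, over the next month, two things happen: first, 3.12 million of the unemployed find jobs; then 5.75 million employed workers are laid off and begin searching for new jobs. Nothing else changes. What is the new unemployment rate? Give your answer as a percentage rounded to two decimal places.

Initially, labor force = 145.43 + 5.37 = 150.80 million, so u = 5.37/150.80 = 3.56%.
After the first change, unemployed falls and employed rises by 3.12; labor force unchanged → E = 148.55, U = 2.25, labor force = 150.80 million.
After the second change, employed falls and unemployed rises by 5.75; labor force unchanged → E = 142.80, U = 8.00, labor force = 150.80 million.
New unemployment rate = 8.00 / 150.80 = 5.31%.

New unemployment rate ≈ 5.31%.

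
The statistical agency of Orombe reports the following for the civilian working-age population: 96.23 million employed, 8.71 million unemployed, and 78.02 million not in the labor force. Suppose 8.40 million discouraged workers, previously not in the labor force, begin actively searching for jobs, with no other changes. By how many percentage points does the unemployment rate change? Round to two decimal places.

The unemployment rate changes by +6.80 percentage points.

Initially, labor force = 96.23 + 8.71 = 104.94 million, so u = 8.71/104.94 = 8.30%.
After the change, unemployed and labor force both rise by 8.40 → E = 96.23, U = 17.11, labor force = 113.34 million.
New unemployment rate = 17.11 / 113.34 = 15.10%.
Change = 15.10% − 8.30% = +6.80 percentage points.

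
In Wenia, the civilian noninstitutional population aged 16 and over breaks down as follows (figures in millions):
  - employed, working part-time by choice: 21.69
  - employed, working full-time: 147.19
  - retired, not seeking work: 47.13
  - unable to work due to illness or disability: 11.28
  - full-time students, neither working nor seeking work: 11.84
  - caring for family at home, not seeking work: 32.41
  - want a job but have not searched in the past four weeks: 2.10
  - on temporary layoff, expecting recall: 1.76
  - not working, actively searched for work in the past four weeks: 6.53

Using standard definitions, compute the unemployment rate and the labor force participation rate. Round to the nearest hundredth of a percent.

Unemployment rate ≈ 4.68%; labor force participation rate ≈ 62.84%.

Employed = 21.69 + 147.19 = 168.88 million.
Unemployed = 1.76 + 6.53 = 8.29 million (jobless and actively searching, or on temporary layoff).
Labor force = 168.88 + 8.29 = 177.17 million.
Not in labor force = 47.13 + 11.28 + 11.84 + 32.41 + 2.10 = 104.76 million (those not working and not actively searching are outside the labor force — including those who want a job but have given up searching).
Civilian working-age population = 177.17 + 104.76 = 281.93 million.
Unemployment rate = 8.29 / 177.17 = 4.68%.
Labor force participation rate = 177.17 / 281.93 = 62.84%.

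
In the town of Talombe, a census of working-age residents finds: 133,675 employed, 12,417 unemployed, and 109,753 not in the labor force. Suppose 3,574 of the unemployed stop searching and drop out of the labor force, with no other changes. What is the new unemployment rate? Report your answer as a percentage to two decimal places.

New unemployment rate ≈ 6.20%.

Initially, labor force = 133,675 + 12,417 = 146,092, so u = 12,417/146,092 = 8.50%.
After the change, unemployed and labor force both fall by 3,574 → E = 133,675, U = 8,843, labor force = 142,518.
New unemployment rate = 8,843 / 142,518 = 6.20%.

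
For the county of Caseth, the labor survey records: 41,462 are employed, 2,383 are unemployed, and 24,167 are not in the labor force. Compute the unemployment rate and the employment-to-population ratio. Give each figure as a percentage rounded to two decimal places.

Labor force = employed + unemployed = 41,462 + 2,383 = 43,845.
Working-age population = 43,845 + 24,167 = 68,012.
Unemployment rate = 2,383 / 43,845 = 5.44%.
Employment-population ratio = 41,462 / 68,012 = 60.96%.

Unemployment rate ≈ 5.44%; employment-population ratio ≈ 60.96%.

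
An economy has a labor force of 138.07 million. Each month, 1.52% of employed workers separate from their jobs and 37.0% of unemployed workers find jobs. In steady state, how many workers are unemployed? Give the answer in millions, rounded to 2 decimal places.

Steady-state unemployment rate u* = s/(s+f) = 1.52/(1.52+37.0) = 0.039460.
Unemployed = u* × labor force = 0.039460 × 138.07 ≈ 5.45 million.

About 5.45 million are unemployed in steady state.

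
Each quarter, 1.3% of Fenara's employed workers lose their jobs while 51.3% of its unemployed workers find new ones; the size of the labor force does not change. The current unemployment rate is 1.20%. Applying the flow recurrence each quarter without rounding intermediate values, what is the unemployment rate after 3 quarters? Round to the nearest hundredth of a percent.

With a fixed labor force, u_{t+1} = u_t + s·(1−u_t) − f·u_t = u_t·(1−s−f) + s.
Here 1−s−f = 0.474 and s = 0.013.
u_1 = 0.012000 × 0.474 + 0.013 = 0.018688.
u_2 = 0.018688 × 0.474 + 0.013 = 0.021858.
u_3 = 0.021858 × 0.474 + 0.013 = 0.023361.

Unemployment rate after three quarters ≈ 2.34%.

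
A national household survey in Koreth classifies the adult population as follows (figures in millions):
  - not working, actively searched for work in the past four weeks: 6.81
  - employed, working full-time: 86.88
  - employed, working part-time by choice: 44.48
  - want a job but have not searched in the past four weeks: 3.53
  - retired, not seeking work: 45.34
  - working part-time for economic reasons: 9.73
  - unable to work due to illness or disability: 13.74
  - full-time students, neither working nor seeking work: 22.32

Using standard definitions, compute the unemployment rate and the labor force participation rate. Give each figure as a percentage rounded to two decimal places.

Unemployment rate ≈ 4.60%; labor force participation rate ≈ 63.52%.

Employed = 86.88 + 44.48 + 9.73 = 141.09 million (anyone who worked, including part-time for economic reasons, counts as employed).
Unemployed = 6.81 million.
Labor force = 141.09 + 6.81 = 147.90 million.
Not in labor force = 3.53 + 45.34 + 13.74 + 22.32 = 84.93 million (those not working and not actively searching are outside the labor force — including those who want a job but have given up searching).
Civilian working-age population = 147.90 + 84.93 = 232.83 million.
Unemployment rate = 6.81 / 147.90 = 4.60%.
Labor force participation rate = 147.90 / 232.83 = 63.52%.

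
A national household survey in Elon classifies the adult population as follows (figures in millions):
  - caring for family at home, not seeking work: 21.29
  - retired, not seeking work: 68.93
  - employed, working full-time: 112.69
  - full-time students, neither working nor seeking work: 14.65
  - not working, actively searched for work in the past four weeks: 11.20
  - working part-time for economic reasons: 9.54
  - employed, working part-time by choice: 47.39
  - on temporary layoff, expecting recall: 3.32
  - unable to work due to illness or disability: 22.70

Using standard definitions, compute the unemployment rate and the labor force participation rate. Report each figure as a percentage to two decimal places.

Unemployment rate ≈ 7.89%; labor force participation rate ≈ 59.07%.

Employed = 112.69 + 9.54 + 47.39 = 169.62 million (anyone who worked, including part-time for economic reasons, counts as employed).
Unemployed = 11.20 + 3.32 = 14.52 million (jobless and actively searching, or on temporary layoff).
Labor force = 169.62 + 14.52 = 184.14 million.
Not in labor force = 21.29 + 68.93 + 14.65 + 22.70 = 127.57 million (those not working and not actively searching are outside the labor force).
Civilian working-age population = 184.14 + 127.57 = 311.71 million.
Unemployment rate = 14.52 / 184.14 = 7.89%.
Labor force participation rate = 184.14 / 311.71 = 59.07%.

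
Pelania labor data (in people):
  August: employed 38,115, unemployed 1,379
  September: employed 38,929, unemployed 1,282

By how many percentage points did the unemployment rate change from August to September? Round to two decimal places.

August: labor force = 38,115 + 1,379 = 39,494; u = 1,379/39,494 = 3.49%.
September: labor force = 38,929 + 1,282 = 40,211; u = 1,282/40,211 = 3.19%.
Change = 3.19% − 3.49% = −0.30 pp.

The unemployment rate changed by −0.30 percentage points.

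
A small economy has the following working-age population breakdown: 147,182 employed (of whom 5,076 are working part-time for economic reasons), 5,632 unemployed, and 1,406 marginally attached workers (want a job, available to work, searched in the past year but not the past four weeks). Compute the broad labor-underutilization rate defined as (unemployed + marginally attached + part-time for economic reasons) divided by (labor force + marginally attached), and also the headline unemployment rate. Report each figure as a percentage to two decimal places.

Labor force = 147,182 + 5,632 = 152,814.
Numerator = 5,632 + 1,406 + 5,076 = 12,114.
Denominator = 152,814 + 1,406 = 154,220.
Broad rate = 12,114 / 154,220 = 7.86%.
Headline unemployment rate = 5,632 / 152,814 = 3.69%.

Broad underutilization rate ≈ 7.86%; headline unemployment rate ≈ 3.69%.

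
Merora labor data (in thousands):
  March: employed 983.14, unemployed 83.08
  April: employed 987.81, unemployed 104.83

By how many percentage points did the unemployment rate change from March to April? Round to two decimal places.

The unemployment rate changed by +1.80 percentage points.

March: labor force = 983.14 + 83.08 = 1,066.22; u = 83.08/1,066.22 = 7.79%.
April: labor force = 987.81 + 104.83 = 1,092.64; u = 104.83/1,092.64 = 9.59%.
Change = 9.59% − 7.79% = +1.80 pp.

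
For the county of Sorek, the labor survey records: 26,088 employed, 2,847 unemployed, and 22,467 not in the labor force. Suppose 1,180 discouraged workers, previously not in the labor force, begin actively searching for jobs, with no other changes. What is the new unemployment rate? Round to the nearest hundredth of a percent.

New unemployment rate ≈ 13.37%.

Initially, labor force = 26,088 + 2,847 = 28,935, so u = 2,847/28,935 = 9.84%.
After the change, unemployed and labor force both rise by 1,180 → E = 26,088, U = 4,027, labor force = 30,115.
New unemployment rate = 4,027 / 30,115 = 13.37%.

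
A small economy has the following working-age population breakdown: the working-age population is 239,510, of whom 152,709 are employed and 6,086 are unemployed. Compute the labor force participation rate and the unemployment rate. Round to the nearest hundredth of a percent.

Labor force = employed + unemployed = 152,709 + 6,086 = 158,795.
Unemployment rate = 6,086 / 158,795 = 3.83%.
Labor force participation rate = 158,795 / 239,510 = 66.30%.

Labor force participation rate ≈ 66.30%; unemployment rate ≈ 3.83%.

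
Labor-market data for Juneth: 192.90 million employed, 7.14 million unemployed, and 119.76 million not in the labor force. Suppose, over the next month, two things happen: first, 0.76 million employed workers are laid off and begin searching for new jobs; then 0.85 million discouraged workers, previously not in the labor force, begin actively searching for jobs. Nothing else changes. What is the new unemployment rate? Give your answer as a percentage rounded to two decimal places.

New unemployment rate ≈ 4.36%.

Initially, labor force = 192.90 + 7.14 = 200.04 million, so u = 7.14/200.04 = 3.57%.
After the first change, employed falls and unemployed rises by 0.76; labor force unchanged → E = 192.14, U = 7.90, labor force = 200.04 million.
After the second change, unemployed and labor force both rise by 0.85 → E = 192.14, U = 8.75, labor force = 200.89 million.
New unemployment rate = 8.75 / 200.89 = 4.36%.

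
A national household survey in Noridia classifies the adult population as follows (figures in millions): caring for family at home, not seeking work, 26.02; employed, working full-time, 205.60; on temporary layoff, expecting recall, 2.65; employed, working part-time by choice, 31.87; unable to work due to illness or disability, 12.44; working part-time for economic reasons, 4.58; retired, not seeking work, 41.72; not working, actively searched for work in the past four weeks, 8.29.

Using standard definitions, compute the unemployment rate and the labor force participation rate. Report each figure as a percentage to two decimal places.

Unemployment rate ≈ 4.32%; labor force participation rate ≈ 75.93%.

Employed = 205.60 + 31.87 + 4.58 = 242.05 million (anyone who worked, including part-time for economic reasons, counts as employed).
Unemployed = 2.65 + 8.29 = 10.94 million (jobless and actively searching, or on temporary layoff).
Labor force = 242.05 + 10.94 = 252.99 million.
Not in labor force = 26.02 + 12.44 + 41.72 = 80.18 million (those not working and not actively searching are outside the labor force).
Civilian working-age population = 252.99 + 80.18 = 333.17 million.
Unemployment rate = 10.94 / 252.99 = 4.32%.
Labor force participation rate = 252.99 / 333.17 = 75.93%.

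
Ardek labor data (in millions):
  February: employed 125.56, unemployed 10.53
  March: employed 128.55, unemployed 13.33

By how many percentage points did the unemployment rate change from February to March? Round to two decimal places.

February: labor force = 125.56 + 10.53 = 136.09; u = 10.53/136.09 = 7.74%.
March: labor force = 128.55 + 13.33 = 141.88; u = 13.33/141.88 = 9.40%.
Change = 9.40% − 7.74% = +1.66 pp.

The unemployment rate changed by +1.66 percentage points.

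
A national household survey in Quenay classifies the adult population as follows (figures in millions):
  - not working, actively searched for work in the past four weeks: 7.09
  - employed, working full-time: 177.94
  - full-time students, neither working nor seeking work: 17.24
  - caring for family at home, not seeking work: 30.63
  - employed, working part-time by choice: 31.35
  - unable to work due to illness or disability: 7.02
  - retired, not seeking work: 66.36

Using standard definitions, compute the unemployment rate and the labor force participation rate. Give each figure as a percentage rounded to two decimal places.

Unemployment rate ≈ 3.28%; labor force participation rate ≈ 64.09%.

Employed = 177.94 + 31.35 = 209.29 million.
Unemployed = 7.09 million.
Labor force = 209.29 + 7.09 = 216.38 million.
Not in labor force = 17.24 + 30.63 + 7.02 + 66.36 = 121.25 million (those not working and not actively searching are outside the labor force).
Civilian working-age population = 216.38 + 121.25 = 337.63 million.
Unemployment rate = 7.09 / 216.38 = 3.28%.
Labor force participation rate = 216.38 / 337.63 = 64.09%.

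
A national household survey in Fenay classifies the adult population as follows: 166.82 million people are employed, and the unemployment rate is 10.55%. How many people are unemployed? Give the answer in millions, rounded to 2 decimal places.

Let U be the number unemployed. The labor force is E + U, and U/(E+U) = 0.1055.
So U = 0.1055 × 166.82 / (1 − 0.1055) = 17.5995 / 0.8945 ≈ 19.68 million.

About 19.68 million are unemployed.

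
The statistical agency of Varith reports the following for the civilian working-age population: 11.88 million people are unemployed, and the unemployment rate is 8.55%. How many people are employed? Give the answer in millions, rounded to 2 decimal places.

About 127.07 million are employed.

Labor force = U / u = 11.88 / 0.0855 ≈ 138.95 million.
Employed = labor force − unemployed = 138.95 − 11.88 = 127.07 million.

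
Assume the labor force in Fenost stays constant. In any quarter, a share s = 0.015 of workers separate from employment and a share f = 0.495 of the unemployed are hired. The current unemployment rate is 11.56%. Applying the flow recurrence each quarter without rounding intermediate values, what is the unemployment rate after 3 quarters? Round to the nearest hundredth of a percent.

With a fixed labor force, u_{t+1} = u_t + s·(1−u_t) − f·u_t = u_t·(1−s−f) + s.
Here 1−s−f = 0.490 and s = 0.015.
u_1 = 0.115600 × 0.490 + 0.015 = 0.071644.
u_2 = 0.071644 × 0.490 + 0.015 = 0.050106.
u_3 = 0.050106 × 0.490 + 0.015 = 0.039552.

Unemployment rate after three quarters ≈ 3.96%.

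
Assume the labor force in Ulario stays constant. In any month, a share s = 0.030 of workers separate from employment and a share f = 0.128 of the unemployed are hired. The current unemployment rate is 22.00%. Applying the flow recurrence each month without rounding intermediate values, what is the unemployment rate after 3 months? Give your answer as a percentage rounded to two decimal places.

Unemployment rate after three months ≈ 20.79%.

With a fixed labor force, u_{t+1} = u_t + s·(1−u_t) − f·u_t = u_t·(1−s−f) + s.
Here 1−s−f = 0.842 and s = 0.030.
u_1 = 0.220000 × 0.842 + 0.030 = 0.215240.
u_2 = 0.215240 × 0.842 + 0.030 = 0.211232.
u_3 = 0.211232 × 0.842 + 0.030 = 0.207857.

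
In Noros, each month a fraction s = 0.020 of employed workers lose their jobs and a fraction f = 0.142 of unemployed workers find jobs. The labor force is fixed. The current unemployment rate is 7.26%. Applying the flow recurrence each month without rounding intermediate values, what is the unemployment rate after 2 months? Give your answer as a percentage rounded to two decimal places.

With a fixed labor force, u_{t+1} = u_t + s·(1−u_t) − f·u_t = u_t·(1−s−f) + s.
Here 1−s−f = 0.838 and s = 0.020.
u_1 = 0.072600 × 0.838 + 0.020 = 0.080839.
u_2 = 0.080839 × 0.838 + 0.020 = 0.087743.

Unemployment rate after two months ≈ 8.77%.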